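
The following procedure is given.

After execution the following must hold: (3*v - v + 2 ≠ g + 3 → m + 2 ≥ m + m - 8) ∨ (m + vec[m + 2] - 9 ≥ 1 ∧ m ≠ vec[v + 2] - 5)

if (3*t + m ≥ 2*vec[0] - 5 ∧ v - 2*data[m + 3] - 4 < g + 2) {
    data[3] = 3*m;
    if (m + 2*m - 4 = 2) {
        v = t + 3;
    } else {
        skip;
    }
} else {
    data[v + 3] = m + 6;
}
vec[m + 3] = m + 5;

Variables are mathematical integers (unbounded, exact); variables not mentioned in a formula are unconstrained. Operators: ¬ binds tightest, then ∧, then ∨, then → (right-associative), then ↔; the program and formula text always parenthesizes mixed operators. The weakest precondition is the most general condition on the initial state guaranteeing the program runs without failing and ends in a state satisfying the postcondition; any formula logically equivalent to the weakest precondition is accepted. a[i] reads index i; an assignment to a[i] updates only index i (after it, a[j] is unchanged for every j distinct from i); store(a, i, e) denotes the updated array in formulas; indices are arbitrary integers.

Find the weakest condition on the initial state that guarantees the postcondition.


Working backward. After the program, the postcondition (3*v - v + 2 ≠ g + 3 → m + 2 ≥ m + m - 8) ∨ (m + vec[m + 2] - 9 ≥ 1 ∧ m ≠ vec[v + 2] - 5) must hold; in canonical form it is (2*v ≠ g + 1 → m ≤ 10) ∨ (vec[m + 2] + m ≥ 10 ∧ m ≠ vec[v + 2] - 5).
Before vec[m + 3] := m + 5: (2*v ≠ g + 1 → m ≤ 10) ∨ (store(vec, m + 3, m + 5)[m + 2] + m ≥ 10 ∧ m ≠ store(vec, m + 3, m + 5)[v + 2] - 5)
Then branch requires (3*m = 6 → ((2*t ≠ g - 5 → m ≤ 10) ∨ (store(vec, m + 3, m + 5)[m + 2] + m ≥ 10 ∧ m ≠ store(vec, m + 3, m + 5)[t + 5] - 5))) ∧ ((¬(3*m = 6)) → ((2*v ≠ g + 1 → m ≤ 10) ∨ (store(vec, m + 3, m + 5)[m + 2] + m ≥ 10 ∧ m ≠ store(vec, m + 3, m + 5)[v + 2] - 5))); else branch requires (2*v ≠ g + 1 → m ≤ 10) ∨ (store(vec, m + 3, m + 5)[m + 2] + m ≥ 10 ∧ m ≠ store(vec, m + 3, m + 5)[v + 2] - 5).
Before the if: ((m + 3*t ≥ 2*vec[0] - 5 ∧ v < 2*data[m + 3] + g + 6) → ((3*m = 6 → ((2*t ≠ g - 5 → m ≤ 10) ∨ (store(vec, m + 3, m + 5)[m + 2] + m ≥ 10 ∧ m ≠ store(vec, m + 3, m + 5)[t + 5] - 5))) ∧ ((¬(3*m = 6)) → ((2*v ≠ g + 1 → m ≤ 10) ∨ (store(vec, m + 3, m + 5)[m + 2] + m ≥ 10 ∧ m ≠ store(vec, m + 3, m + 5)[v + 2] - 5))))) ∧ ((¬(m + 3*t ≥ 2*vec[0] - 5 ∧ v < 2*data[m + 3] + g + 6)) → ((2*v ≠ g + 1 → m ≤ 10) ∨ (store(vec, m + 3, m + 5)[m + 2] + m ≥ 10 ∧ m ≠ store(vec, m + 3, m + 5)[v + 2] - 5)))
Answer: WP = ((m + 3*t ≥ 2*vec[0] - 5 ∧ v < 2*data[m + 3] + g + 6) → ((3*m = 6 → ((2*t ≠ g - 5 → m ≤ 10) ∨ (store(vec, m + 3, m + 5)[m + 2] + m ≥ 10 ∧ m ≠ store(vec, m + 3, m + 5)[t + 5] - 5))) ∧ ((¬(3*m = 6)) → ((2*v ≠ g + 1 → m ≤ 10) ∨ (store(vec, m + 3, m + 5)[m + 2] + m ≥ 10 ∧ m ≠ store(vec, m + 3, m + 5)[v + 2] - 5))))) ∧ ((¬(m + 3*t ≥ 2*vec[0] - 5 ∧ v < 2*data[m + 3] + g + 6)) → ((2*v ≠ g + 1 → m ≤ 10) ∨ (store(vec, m + 3, m + 5)[m + 2] + m ≥ 10 ∧ m ≠ store(vec, m + 3, m + 5)[v + 2] - 5)))


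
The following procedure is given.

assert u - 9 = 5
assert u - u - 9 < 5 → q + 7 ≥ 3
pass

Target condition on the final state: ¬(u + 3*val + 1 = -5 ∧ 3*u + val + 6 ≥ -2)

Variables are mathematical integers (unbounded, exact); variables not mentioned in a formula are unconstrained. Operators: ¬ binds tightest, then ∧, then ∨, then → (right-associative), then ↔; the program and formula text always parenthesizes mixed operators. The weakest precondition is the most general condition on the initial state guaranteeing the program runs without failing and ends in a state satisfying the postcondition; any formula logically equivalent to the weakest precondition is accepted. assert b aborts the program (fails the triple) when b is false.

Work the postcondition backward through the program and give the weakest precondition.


Working backward. After the program, the postcondition ¬(u + 3*val + 1 = -5 ∧ 3*u + val + 6 ≥ -2) must hold; in canonical form it is ¬(u + 3*val = -6 ∧ 3*u + val ≥ -8).
Before skip: ¬(u + 3*val = -6 ∧ 3*u + val ≥ -8)
Before assert u - u - 9 < 5 → q + 7 ≥ 3: q ≥ -4 ∧ (¬(u + 3*val = -6 ∧ 3*u + val ≥ -8))
Before assert u - 9 = 5: u = 14 ∧ q ≥ -4 ∧ (¬(u + 3*val = -6 ∧ 3*u + val ≥ -8))
Answer: WP = u = 14 ∧ q ≥ -4 ∧ (¬(u + 3*val = -6 ∧ 3*u + val ≥ -8))


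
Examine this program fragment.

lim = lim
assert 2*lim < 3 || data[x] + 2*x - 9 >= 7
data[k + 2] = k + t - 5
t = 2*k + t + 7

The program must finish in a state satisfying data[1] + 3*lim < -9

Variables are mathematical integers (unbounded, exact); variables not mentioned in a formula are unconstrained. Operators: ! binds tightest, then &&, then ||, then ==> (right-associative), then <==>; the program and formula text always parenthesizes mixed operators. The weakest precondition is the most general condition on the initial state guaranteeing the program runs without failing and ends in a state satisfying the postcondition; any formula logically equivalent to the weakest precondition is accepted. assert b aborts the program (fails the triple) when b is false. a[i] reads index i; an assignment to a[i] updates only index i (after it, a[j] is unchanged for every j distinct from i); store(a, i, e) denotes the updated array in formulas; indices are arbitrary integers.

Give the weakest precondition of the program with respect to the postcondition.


Working backward. After the program, data[1] + 3*lim < -9 must hold.
Before t := 2*k + t + 7: data[1] + 3*lim < -9
Before data[k + 2] := k + t - 5: store(data, k + 2, k + t - 5)[1] + 3*lim < -9
Before assert 2*lim < 3 || data[x] + 2*x - 9 >= 7: (2*lim < 3 || data[x] + 2*x >= 16) && store(data, k + 2, k + t - 5)[1] + 3*lim < -9
Before lim := lim: (2*lim < 3 || data[x] + 2*x >= 16) && store(data, k + 2, k + t - 5)[1] + 3*lim < -9
Answer: WP = (2*lim < 3 || data[x] + 2*x >= 16) && store(data, k + 2, k + t - 5)[1] + 3*lim < -9


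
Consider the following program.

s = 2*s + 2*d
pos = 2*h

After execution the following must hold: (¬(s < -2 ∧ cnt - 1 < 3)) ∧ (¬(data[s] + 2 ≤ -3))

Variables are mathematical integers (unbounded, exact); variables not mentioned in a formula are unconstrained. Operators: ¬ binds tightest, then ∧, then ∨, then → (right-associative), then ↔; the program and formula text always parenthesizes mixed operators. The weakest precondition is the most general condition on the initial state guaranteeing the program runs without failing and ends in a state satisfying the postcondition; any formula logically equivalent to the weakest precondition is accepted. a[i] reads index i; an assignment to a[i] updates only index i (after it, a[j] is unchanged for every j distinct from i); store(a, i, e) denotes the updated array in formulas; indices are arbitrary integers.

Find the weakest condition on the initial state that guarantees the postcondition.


Working backward. After the program, the postcondition (¬(s < -2 ∧ cnt - 1 < 3)) ∧ (¬(data[s] + 2 ≤ -3)) must hold; in canonical form it is (¬(s < -2 ∧ cnt < 4)) ∧ (¬(data[s] ≤ -5)).
Before pos := 2*h: (¬(s < -2 ∧ cnt < 4)) ∧ (¬(data[s] ≤ -5))
Before s := 2*s + 2*d: (¬(2*d + 2*s < -2 ∧ cnt < 4)) ∧ (¬(data[2*d + 2*s] ≤ -5))
Answer: WP = (¬(2*d + 2*s < -2 ∧ cnt < 4)) ∧ (¬(data[2*d + 2*s] ≤ -5))


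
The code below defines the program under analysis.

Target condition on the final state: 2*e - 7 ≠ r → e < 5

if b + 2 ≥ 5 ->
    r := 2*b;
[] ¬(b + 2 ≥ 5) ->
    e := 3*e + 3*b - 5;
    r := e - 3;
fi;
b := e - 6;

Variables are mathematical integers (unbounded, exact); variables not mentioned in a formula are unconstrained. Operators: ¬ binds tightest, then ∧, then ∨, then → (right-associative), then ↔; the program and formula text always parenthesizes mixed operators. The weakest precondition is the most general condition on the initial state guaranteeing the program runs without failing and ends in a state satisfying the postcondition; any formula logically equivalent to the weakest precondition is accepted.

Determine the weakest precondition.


Working backward. After the program, the postcondition 2*e - 7 ≠ r → e < 5 must hold; in canonical form it is 2*e ≠ r + 7 → e < 5.
Before b := e - 6: 2*e ≠ r + 7 → e < 5
Then branch requires 2*e ≠ 2*b + 7 → e < 5; else branch requires 3*b + 3*e ≠ 9 → 3*b + 3*e < 10.
Before the if: (b ≥ 3 → (2*e ≠ 2*b + 7 → e < 5)) ∧ ((¬(b ≥ 3)) → (3*b + 3*e ≠ 9 → 3*b + 3*e < 10))
Answer: WP = (b ≥ 3 → (2*e ≠ 2*b + 7 → e < 5)) ∧ ((¬(b ≥ 3)) → (3*b + 3*e ≠ 9 → 3*b + 3*e < 10))


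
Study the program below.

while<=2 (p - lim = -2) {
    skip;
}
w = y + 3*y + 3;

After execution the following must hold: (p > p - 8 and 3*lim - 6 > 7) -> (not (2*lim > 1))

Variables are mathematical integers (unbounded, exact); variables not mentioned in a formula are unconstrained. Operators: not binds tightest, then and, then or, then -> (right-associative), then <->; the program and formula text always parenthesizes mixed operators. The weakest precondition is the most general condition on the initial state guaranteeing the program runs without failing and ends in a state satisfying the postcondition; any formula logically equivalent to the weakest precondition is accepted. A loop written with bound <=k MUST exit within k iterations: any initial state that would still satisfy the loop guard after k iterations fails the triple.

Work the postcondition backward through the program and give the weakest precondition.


Working backward. After the program, the postcondition (p > p - 8 and 3*lim - 6 > 7) -> (not (2*lim > 1)) must hold; in canonical form it is 3*lim > 13 -> (not (2*lim > 1)).
Before w := y + 3*y + 3: 3*lim > 13 -> (not (2*lim > 1))
Before the loop (bound <=2), unroll the exhaustion recursion (WP_0 = exit-now case; WP_j = one more guarded iteration, up to j = 2):
  WP_0: (not (p = lim - 2)) and (3*lim > 13 -> (not (2*lim > 1)))
  WP_1: (p = lim - 2 -> ((not (p = lim - 2)) and (3*lim > 13 -> (not (2*lim > 1))))) and ((not (p = lim - 2)) -> (3*lim > 13 -> (not (2*lim > 1))))
  WP_2: (p = lim - 2 -> ((p = lim - 2 -> ((not (p = lim - 2)) and (3*lim > 13 -> (not (2*lim > 1))))) and ((not (p = lim - 2)) -> (3*lim > 13 -> (not (2*lim > 1)))))) and ((not (p = lim - 2)) -> (3*lim > 13 -> (not (2*lim > 1))))
So before the loop: (p = lim - 2 -> ((p = lim - 2 -> ((not (p = lim - 2)) and (3*lim > 13 -> (not (2*lim > 1))))) and ((not (p = lim - 2)) -> (3*lim > 13 -> (not (2*lim > 1)))))) and ((not (p = lim - 2)) -> (3*lim > 13 -> (not (2*lim > 1))))
Answer: WP = (p = lim - 2 -> ((p = lim - 2 -> ((not (p = lim - 2)) and (3*lim > 13 -> (not (2*lim > 1))))) and ((not (p = lim - 2)) -> (3*lim > 13 -> (not (2*lim > 1)))))) and ((not (p = lim - 2)) -> (3*lim > 13 -> (not (2*lim > 1))))


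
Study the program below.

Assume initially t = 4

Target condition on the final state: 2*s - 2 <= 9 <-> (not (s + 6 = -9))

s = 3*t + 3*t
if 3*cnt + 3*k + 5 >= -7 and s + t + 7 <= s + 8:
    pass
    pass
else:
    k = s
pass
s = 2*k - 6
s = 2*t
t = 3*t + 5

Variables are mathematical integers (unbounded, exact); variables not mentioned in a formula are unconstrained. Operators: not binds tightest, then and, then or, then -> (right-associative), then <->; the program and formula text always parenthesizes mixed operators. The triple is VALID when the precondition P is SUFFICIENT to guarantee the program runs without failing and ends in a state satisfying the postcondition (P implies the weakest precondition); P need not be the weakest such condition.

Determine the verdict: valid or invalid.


Working backward. After the program, the postcondition 2*s - 2 <= 9 <-> (not (s + 6 = -9)) must hold; in canonical form it is 2*s <= 11 <-> (not (s = -15)).
Before t := 3*t + 5: 2*s <= 11 <-> (not (s = -15))
Before s := 2*t: 4*t <= 11 <-> (not (2*t = -15))
Before s := 2*k - 6: 4*t <= 11 <-> (not (2*t = -15))
Before skip: 4*t <= 11 <-> (not (2*t = -15))
Then branch requires 4*t <= 11 <-> (not (2*t = -15)); else branch requires 4*t <= 11 <-> (not (2*t = -15)).
Before the if: ((3*cnt + 3*k >= -12 and t <= 1) -> (4*t <= 11 <-> (not (2*t = -15)))) and ((not (3*cnt + 3*k >= -12 and t <= 1)) -> (4*t <= 11 <-> (not (2*t = -15))))
Before s := 3*t + 3*t: ((3*cnt + 3*k >= -12 and t <= 1) -> (4*t <= 11 <-> (not (2*t = -15)))) and ((not (3*cnt + 3*k >= -12 and t <= 1)) -> (4*t <= 11 <-> (not (2*t = -15))))
The weakest precondition is ((3*cnt + 3*k >= -12 and t <= 1) -> (4*t <= 11 <-> (not (2*t = -15)))) and ((not (3*cnt + 3*k >= -12 and t <= 1)) -> (4*t <= 11 <-> (not (2*t = -15)))).
Check whether t = 4 implies it.
Countermodel: at the initial state cnt = 0, k = 0, t = 4, the precondition holds but the weakest precondition fails.
Answer: invalid


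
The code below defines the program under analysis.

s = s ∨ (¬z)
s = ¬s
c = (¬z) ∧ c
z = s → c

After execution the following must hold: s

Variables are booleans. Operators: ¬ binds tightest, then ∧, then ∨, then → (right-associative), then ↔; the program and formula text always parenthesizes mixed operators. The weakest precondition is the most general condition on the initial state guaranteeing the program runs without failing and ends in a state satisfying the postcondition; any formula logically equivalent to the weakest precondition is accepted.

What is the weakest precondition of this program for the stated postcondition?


Working backward. After the program, s must hold.
Before z := s → c: s
Before c := (¬z) ∧ c: s
Before s := ¬s: ¬s
Before s := s ∨ (¬z): ¬(s ∨ (¬z))
Answer: WP = ¬(s ∨ (¬z))


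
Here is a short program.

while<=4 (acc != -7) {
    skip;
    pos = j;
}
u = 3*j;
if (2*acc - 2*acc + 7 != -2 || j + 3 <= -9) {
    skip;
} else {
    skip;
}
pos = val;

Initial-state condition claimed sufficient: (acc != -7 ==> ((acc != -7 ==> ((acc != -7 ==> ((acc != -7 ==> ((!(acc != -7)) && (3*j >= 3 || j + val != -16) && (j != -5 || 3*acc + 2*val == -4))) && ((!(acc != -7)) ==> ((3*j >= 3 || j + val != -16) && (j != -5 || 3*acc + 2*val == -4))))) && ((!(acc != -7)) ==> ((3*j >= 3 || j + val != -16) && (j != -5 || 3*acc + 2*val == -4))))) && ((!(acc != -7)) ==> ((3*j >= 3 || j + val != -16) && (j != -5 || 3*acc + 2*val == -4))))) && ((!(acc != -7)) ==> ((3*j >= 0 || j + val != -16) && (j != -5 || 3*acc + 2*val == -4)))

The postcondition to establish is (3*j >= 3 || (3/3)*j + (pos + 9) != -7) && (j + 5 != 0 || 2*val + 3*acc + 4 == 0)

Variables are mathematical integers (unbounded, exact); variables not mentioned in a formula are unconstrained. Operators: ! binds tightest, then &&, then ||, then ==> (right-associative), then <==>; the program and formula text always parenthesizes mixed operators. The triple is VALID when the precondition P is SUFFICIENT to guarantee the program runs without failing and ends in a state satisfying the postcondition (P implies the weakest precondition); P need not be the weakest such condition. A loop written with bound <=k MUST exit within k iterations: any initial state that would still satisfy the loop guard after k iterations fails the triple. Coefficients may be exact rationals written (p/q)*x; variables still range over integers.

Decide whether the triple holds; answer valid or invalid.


Working backward. After the program, the postcondition (3*j >= 3 || (3/3)*j + (pos + 9) != -7) && (j + 5 != 0 || 2*val + 3*acc + 4 == 0) must hold; in canonical form it is (3*j >= 3 || j + pos != -16) && (j != -5 || 3*acc + 2*val == -4).
Before pos := val: (3*j >= 3 || j + val != -16) && (j != -5 || 3*acc + 2*val == -4)
Then branch requires (3*j >= 3 || j + val != -16) && (j != -5 || 3*acc + 2*val == -4); else branch requires (3*j >= 3 || j + val != -16) && (j != -5 || 3*acc + 2*val == -4).
Before the if: (3*j >= 3 || j + val != -16) && (j != -5 || 3*acc + 2*val == -4)
Before u := 3*j: (3*j >= 3 || j + val != -16) && (j != -5 || 3*acc + 2*val == -4)
Before the loop (bound <=4), unroll the exhaustion recursion (WP_0 = exit-now case; WP_j = one more guarded iteration, up to j = 4):
  WP_0: (!(acc != -7)) && (3*j >= 3 || j + val != -16) && (j != -5 || 3*acc + 2*val == -4)
  WP_1: (acc != -7 ==> ((!(acc != -7)) && (3*j >= 3 || j + val != -16) && (j != -5 || 3*acc + 2*val == -4))) && ((!(acc != -7)) ==> ((3*j >= 3 || j + val != -16) && (j != -5 || 3*acc + 2*val == -4)))
  WP_2: (acc != -7 ==> ((acc != -7 ==> ((!(acc != -7)) && (3*j >= 3 || j + val != -16) && (j != -5 || 3*acc + 2*val == -4))) && ((!(acc != -7)) ==> ((3*j >= 3 || j + val != -16) && (j != -5 || 3*acc + 2*val == -4))))) && ((!(acc != -7)) ==> ((3*j >= 3 || j + val != -16) && (j != -5 || 3*acc + 2*val == -4)))
  WP_3: (acc != -7 ==> ((acc != -7 ==> ((acc != -7 ==> ((!(acc != -7)) && (3*j >= 3 || j + val != -16) && (j != -5 || 3*acc + 2*val == -4))) && ((!(acc != -7)) ==> ((3*j >= 3 || j + val != -16) && (j != -5 || 3*acc + 2*val == -4))))) && ((!(acc != -7)) ==> ((3*j >= 3 || j + val != -16) && (j != -5 || 3*acc + 2*val == -4))))) && ((!(acc != -7)) ==> ((3*j >= 3 || j + val != -16) && (j != -5 || 3*acc + 2*val == -4)))
  WP_4: (acc != -7 ==> ((acc != -7 ==> ((acc != -7 ==> ((acc != -7 ==> ((!(acc != -7)) && (3*j >= 3 || j + val != -16) && (j != -5 || 3*acc + 2*val == -4))) && ((!(acc != -7)) ==> ((3*j >= 3 || j + val != -16) && (j != -5 || 3*acc + 2*val == -4))))) && ((!(acc != -7)) ==> ((3*j >= 3 || j + val != -16) && (j != -5 || 3*acc + 2*val == -4))))) && ((!(acc != -7)) ==> ((3*j >= 3 || j + val != -16) && (j != -5 || 3*acc + 2*val == -4))))) && ((!(acc != -7)) ==> ((3*j >= 3 || j + val != -16) && (j != -5 || 3*acc + 2*val == -4)))
So before the loop: (acc != -7 ==> ((acc != -7 ==> ((acc != -7 ==> ((acc != -7 ==> ((!(acc != -7)) && (3*j >= 3 || j + val != -16) && (j != -5 || 3*acc + 2*val == -4))) && ((!(acc != -7)) ==> ((3*j >= 3 || j + val != -16) && (j != -5 || 3*acc + 2*val == -4))))) && ((!(acc != -7)) ==> ((3*j >= 3 || j + val != -16) && (j != -5 || 3*acc + 2*val == -4))))) && ((!(acc != -7)) ==> ((3*j >= 3 || j + val != -16) && (j != -5 || 3*acc + 2*val == -4))))) && ((!(acc != -7)) ==> ((3*j >= 3 || j + val != -16) && (j != -5 || 3*acc + 2*val == -4)))
The weakest precondition is (acc != -7 ==> ((acc != -7 ==> ((acc != -7 ==> ((acc != -7 ==> ((!(acc != -7)) && (3*j >= 3 || j + val != -16) && (j != -5 || 3*acc + 2*val == -4))) && ((!(acc != -7)) ==> ((3*j >= 3 || j + val != -16) && (j != -5 || 3*acc + 2*val == -4))))) && ((!(acc != -7)) ==> ((3*j >= 3 || j + val != -16) && (j != -5 || 3*acc + 2*val == -4))))) && ((!(acc != -7)) ==> ((3*j >= 3 || j + val != -16) && (j != -5 || 3*acc + 2*val == -4))))) && ((!(acc != -7)) ==> ((3*j >= 3 || j + val != -16) && (j != -5 || 3*acc + 2*val == -4))).
Check whether (acc != -7 ==> ((acc != -7 ==> ((acc != -7 ==> ((acc != -7 ==> ((!(acc != -7)) && (3*j >= 3 || j + val != -16) && (j != -5 || 3*acc + 2*val == -4))) && ((!(acc != -7)) ==> ((3*j >= 3 || j + val != -16) && (j != -5 || 3*acc + 2*val == -4))))) && ((!(acc != -7)) ==> ((3*j >= 3 || j + val != -16) && (j != -5 || 3*acc + 2*val == -4))))) && ((!(acc != -7)) ==> ((3*j >= 3 || j + val != -16) && (j != -5 || 3*acc + 2*val == -4))))) && ((!(acc != -7)) ==> ((3*j >= 0 || j + val != -16) && (j != -5 || 3*acc + 2*val == -4))) implies it.
Countermodel: at the initial state acc = -7, j = 0, val = -16, the precondition holds but the weakest precondition fails.
Answer: invalid


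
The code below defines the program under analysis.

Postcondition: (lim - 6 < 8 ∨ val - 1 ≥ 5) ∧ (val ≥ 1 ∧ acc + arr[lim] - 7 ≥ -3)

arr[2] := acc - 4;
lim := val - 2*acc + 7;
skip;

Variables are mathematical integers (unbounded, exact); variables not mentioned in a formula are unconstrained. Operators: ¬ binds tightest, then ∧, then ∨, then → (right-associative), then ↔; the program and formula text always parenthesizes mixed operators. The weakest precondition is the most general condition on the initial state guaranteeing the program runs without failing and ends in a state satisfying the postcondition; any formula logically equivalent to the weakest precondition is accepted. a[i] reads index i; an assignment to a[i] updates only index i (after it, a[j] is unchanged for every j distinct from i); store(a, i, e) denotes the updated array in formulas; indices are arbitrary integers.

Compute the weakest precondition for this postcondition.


Working backward. After the program, the postcondition (lim - 6 < 8 ∨ val - 1 ≥ 5) ∧ (val ≥ 1 ∧ acc + arr[lim] - 7 ≥ -3) must hold; in canonical form it is (lim < 14 ∨ val ≥ 6) ∧ val ≥ 1 ∧ arr[lim] + acc ≥ 4.
Before skip: (lim < 14 ∨ val ≥ 6) ∧ val ≥ 1 ∧ arr[lim] + acc ≥ 4
Before lim := val - 2*acc + 7: (val < 2*acc + 7 ∨ val ≥ 6) ∧ val ≥ 1 ∧ arr[-2*acc + val + 7] + acc ≥ 4
Before arr[2] := acc - 4: (val < 2*acc + 7 ∨ val ≥ 6) ∧ val ≥ 1 ∧ store(arr, 2, acc - 4)[-2*acc + val + 7] + acc ≥ 4
Answer: WP = (val < 2*acc + 7 ∨ val ≥ 6) ∧ val ≥ 1 ∧ store(arr, 2, acc - 4)[-2*acc + val + 7] + acc ≥ 4


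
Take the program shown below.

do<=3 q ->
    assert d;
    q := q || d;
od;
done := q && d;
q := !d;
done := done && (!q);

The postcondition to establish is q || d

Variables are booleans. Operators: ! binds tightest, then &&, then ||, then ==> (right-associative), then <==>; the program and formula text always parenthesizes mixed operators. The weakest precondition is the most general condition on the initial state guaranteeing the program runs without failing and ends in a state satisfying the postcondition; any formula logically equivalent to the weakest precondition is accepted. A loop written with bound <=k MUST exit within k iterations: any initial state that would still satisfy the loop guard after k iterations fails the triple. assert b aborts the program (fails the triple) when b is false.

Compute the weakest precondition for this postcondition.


Working backward. After the program, q || d must hold.
Before done := done && (!q): q || d
Before q := !d: true
Before done := q && d: true
Before the loop (bound <=3), unroll the exhaustion recursion (WP_0 = exit-now case; WP_j = one more guarded iteration, up to j = 3):
  WP_0: !q
  WP_1: q ==> (d && (!(q || d)))
  WP_2: q ==> (d && ((q || d) ==> (d && (!(q || d)))))
  WP_3: q ==> (d && ((q || d) ==> (d && ((q || d) ==> (d && (!(q || d)))))))
So before the loop: q ==> (d && ((q || d) ==> (d && ((q || d) ==> (d && (!(q || d)))))))
Answer: WP = q ==> (d && ((q || d) ==> (d && ((q || d) ==> (d && (!(q || d)))))))


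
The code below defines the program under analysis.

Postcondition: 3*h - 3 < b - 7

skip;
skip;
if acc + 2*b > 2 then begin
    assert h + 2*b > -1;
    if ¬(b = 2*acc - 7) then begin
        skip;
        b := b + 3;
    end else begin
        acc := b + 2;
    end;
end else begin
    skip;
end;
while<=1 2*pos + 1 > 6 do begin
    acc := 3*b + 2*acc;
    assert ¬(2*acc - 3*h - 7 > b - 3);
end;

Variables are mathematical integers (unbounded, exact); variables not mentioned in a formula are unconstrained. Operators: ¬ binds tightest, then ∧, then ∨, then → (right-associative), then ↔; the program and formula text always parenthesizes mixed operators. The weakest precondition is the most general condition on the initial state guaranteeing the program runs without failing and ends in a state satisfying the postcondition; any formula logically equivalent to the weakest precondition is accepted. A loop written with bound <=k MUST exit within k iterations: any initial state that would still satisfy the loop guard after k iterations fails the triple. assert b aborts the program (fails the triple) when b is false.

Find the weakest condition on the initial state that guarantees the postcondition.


Working backward. After the program, the postcondition 3*h - 3 < b - 7 must hold; in canonical form it is 3*h < b - 4.
Before the loop (bound <=1), unroll the exhaustion recursion (WP_0 = exit-now case; WP_j = one more guarded iteration, up to j = 1):
  WP_0: (¬(2*pos > 5)) ∧ 3*h < b - 4
  WP_1: (2*pos > 5 → ((¬(4*acc + 5*b > 3*h + 4)) ∧ (¬(2*pos > 5)) ∧ 3*h < b - 4)) ∧ ((¬(2*pos > 5)) → 3*h < b - 4)
So before the loop: (2*pos > 5 → ((¬(4*acc + 5*b > 3*h + 4)) ∧ (¬(2*pos > 5)) ∧ 3*h < b - 4)) ∧ ((¬(2*pos > 5)) → 3*h < b - 4)
Then branch requires 2*b + h > -1 ∧ ((¬(b = 2*acc - 7)) → ((2*pos > 5 → ((¬(4*acc + 5*b > 3*h - 11)) ∧ (¬(2*pos > 5)) ∧ 3*h < b - 1)) ∧ ((¬(2*pos > 5)) → 3*h < b - 1))) ∧ (b = 2*acc - 7 → ((2*pos > 5 → ((¬(9*b > 3*h - 4)) ∧ (¬(2*pos > 5)) ∧ 3*h < b - 4)) ∧ ((¬(2*pos > 5)) → 3*h < b - 4))); else branch requires (2*pos > 5 → ((¬(4*acc + 5*b > 3*h + 4)) ∧ (¬(2*pos > 5)) ∧ 3*h < b - 4)) ∧ ((¬(2*pos > 5)) → 3*h < b - 4).
Before the if: (acc + 2*b > 2 → (2*b + h > -1 ∧ ((¬(b = 2*acc - 7)) → ((2*pos > 5 → ((¬(4*acc + 5*b > 3*h - 11)) ∧ (¬(2*pos > 5)) ∧ 3*h < b - 1)) ∧ ((¬(2*pos > 5)) → 3*h < b - 1))) ∧ (b = 2*acc - 7 → ((2*pos > 5 → ((¬(9*b > 3*h - 4)) ∧ (¬(2*pos > 5)) ∧ 3*h < b - 4)) ∧ ((¬(2*pos > 5)) → 3*h < b - 4))))) ∧ ((¬(acc + 2*b > 2)) → ((2*pos > 5 → ((¬(4*acc + 5*b > 3*h + 4)) ∧ (¬(2*pos > 5)) ∧ 3*h < b - 4)) ∧ ((¬(2*pos > 5)) → 3*h < b - 4)))
Before skip: (acc + 2*b > 2 → (2*b + h > -1 ∧ ((¬(b = 2*acc - 7)) → ((2*pos > 5 → ((¬(4*acc + 5*b > 3*h - 11)) ∧ (¬(2*pos > 5)) ∧ 3*h < b - 1)) ∧ ((¬(2*pos > 5)) → 3*h < b - 1))) ∧ (b = 2*acc - 7 → ((2*pos > 5 → ((¬(9*b > 3*h - 4)) ∧ (¬(2*pos > 5)) ∧ 3*h < b - 4)) ∧ ((¬(2*pos > 5)) → 3*h < b - 4))))) ∧ ((¬(acc + 2*b > 2)) → ((2*pos > 5 → ((¬(4*acc + 5*b > 3*h + 4)) ∧ (¬(2*pos > 5)) ∧ 3*h < b - 4)) ∧ ((¬(2*pos > 5)) → 3*h < b - 4)))
Before skip: (acc + 2*b > 2 → (2*b + h > -1 ∧ ((¬(b = 2*acc - 7)) → ((2*pos > 5 → ((¬(4*acc + 5*b > 3*h - 11)) ∧ (¬(2*pos > 5)) ∧ 3*h < b - 1)) ∧ ((¬(2*pos > 5)) → 3*h < b - 1))) ∧ (b = 2*acc - 7 → ((2*pos > 5 → ((¬(9*b > 3*h - 4)) ∧ (¬(2*pos > 5)) ∧ 3*h < b - 4)) ∧ ((¬(2*pos > 5)) → 3*h < b - 4))))) ∧ ((¬(acc + 2*b > 2)) → ((2*pos > 5 → ((¬(4*acc + 5*b > 3*h + 4)) ∧ (¬(2*pos > 5)) ∧ 3*h < b - 4)) ∧ ((¬(2*pos > 5)) → 3*h < b - 4)))
Answer: WP = (acc + 2*b > 2 → (2*b + h > -1 ∧ ((¬(b = 2*acc - 7)) → ((2*pos > 5 → ((¬(4*acc + 5*b > 3*h - 11)) ∧ (¬(2*pos > 5)) ∧ 3*h < b - 1)) ∧ ((¬(2*pos > 5)) → 3*h < b - 1))) ∧ (b = 2*acc - 7 → ((2*pos > 5 → ((¬(9*b > 3*h - 4)) ∧ (¬(2*pos > 5)) ∧ 3*h < b - 4)) ∧ ((¬(2*pos > 5)) → 3*h < b - 4))))) ∧ ((¬(acc + 2*b > 2)) → ((2*pos > 5 → ((¬(4*acc + 5*b > 3*h + 4)) ∧ (¬(2*pos > 5)) ∧ 3*h < b - 4)) ∧ ((¬(2*pos > 5)) → 3*h < b - 4)))


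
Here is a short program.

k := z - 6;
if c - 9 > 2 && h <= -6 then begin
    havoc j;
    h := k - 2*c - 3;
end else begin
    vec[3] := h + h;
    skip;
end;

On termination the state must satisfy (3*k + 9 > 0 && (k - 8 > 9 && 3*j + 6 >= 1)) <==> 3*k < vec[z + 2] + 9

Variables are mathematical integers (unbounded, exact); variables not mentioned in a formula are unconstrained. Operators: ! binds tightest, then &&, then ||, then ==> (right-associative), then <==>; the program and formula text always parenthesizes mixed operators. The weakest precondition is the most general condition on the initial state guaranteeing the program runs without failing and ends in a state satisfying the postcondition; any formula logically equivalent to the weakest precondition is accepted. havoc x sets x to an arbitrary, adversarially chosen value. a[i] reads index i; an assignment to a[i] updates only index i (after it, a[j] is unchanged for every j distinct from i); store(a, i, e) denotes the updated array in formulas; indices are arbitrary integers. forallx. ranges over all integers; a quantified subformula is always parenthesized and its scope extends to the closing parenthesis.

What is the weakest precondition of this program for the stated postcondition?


Working backward. After the program, the postcondition (3*k + 9 > 0 && (k - 8 > 9 && 3*j + 6 >= 1)) <==> 3*k < vec[z + 2] + 9 must hold; in canonical form it is (3*k > -9 && k > 17 && 3*j >= -5) <==> 3*k < vec[z + 2] + 9.
Then branch requires forall j_1. ((3*k > -9 && k > 17 && 3*j_1 >= -5) <==> 3*k < vec[z + 2] + 9); else branch requires (3*k > -9 && k > 17 && 3*j >= -5) <==> 3*k < store(vec, 3, 2*h)[z + 2] + 9.
Before the if: ((c > 11 && h <= -6) ==> (forall j_1. ((3*k > -9 && k > 17 && 3*j_1 >= -5) <==> 3*k < vec[z + 2] + 9))) && ((!(c > 11 && h <= -6)) ==> ((3*k > -9 && k > 17 && 3*j >= -5) <==> 3*k < store(vec, 3, 2*h)[z + 2] + 9))
Before k := z - 6: ((c > 11 && h <= -6) ==> (forall j_1. ((3*z > 9 && z > 23 && 3*j_1 >= -5) <==> 3*z < vec[z + 2] + 27))) && ((!(c > 11 && h <= -6)) ==> ((3*z > 9 && z > 23 && 3*j >= -5) <==> 3*z < store(vec, 3, 2*h)[z + 2] + 27))
Answer: WP = ((c > 11 && h <= -6) ==> (forall j_1. ((3*z > 9 && z > 23 && 3*j_1 >= -5) <==> 3*z < vec[z + 2] + 27))) && ((!(c > 11 && h <= -6)) ==> ((3*z > 9 && z > 23 && 3*j >= -5) <==> 3*z < store(vec, 3, 2*h)[z + 2] + 27))


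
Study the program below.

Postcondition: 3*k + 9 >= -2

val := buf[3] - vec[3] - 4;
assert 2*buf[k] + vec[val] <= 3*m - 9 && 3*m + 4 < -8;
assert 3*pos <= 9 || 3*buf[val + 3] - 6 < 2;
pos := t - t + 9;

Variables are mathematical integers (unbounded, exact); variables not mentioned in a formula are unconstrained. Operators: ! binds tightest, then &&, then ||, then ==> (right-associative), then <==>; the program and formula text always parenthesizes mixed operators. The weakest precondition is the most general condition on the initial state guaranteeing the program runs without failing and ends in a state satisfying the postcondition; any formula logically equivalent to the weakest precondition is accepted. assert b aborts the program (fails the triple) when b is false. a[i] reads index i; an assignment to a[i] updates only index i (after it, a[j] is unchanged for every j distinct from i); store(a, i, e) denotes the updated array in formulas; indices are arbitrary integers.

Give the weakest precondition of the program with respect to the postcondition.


Working backward. After the program, the postcondition 3*k + 9 >= -2 must hold; in canonical form it is 3*k >= -11.
Before pos := t - t + 9: 3*k >= -11
Before assert 3*pos <= 9 || 3*buf[val + 3] - 6 < 2: (3*pos <= 9 || 3*buf[val + 3] < 8) && 3*k >= -11
Before assert 2*buf[k] + vec[val] <= 3*m - 9 && 3*m + 4 < -8: 2*buf[k] + vec[val] <= 3*m - 9 && 3*m < -12 && (3*pos <= 9 || 3*buf[val + 3] < 8) && 3*k >= -11
Before val := buf[3] - vec[3] - 4: 2*buf[k] + vec[buf[3] - vec[3] - 4] <= 3*m - 9 && 3*m < -12 && (3*pos <= 9 || 3*buf[buf[3] - vec[3] - 1] < 8) && 3*k >= -11
Answer: WP = 2*buf[k] + vec[buf[3] - vec[3] - 4] <= 3*m - 9 && 3*m < -12 && (3*pos <= 9 || 3*buf[buf[3] - vec[3] - 1] < 8) && 3*k >= -11


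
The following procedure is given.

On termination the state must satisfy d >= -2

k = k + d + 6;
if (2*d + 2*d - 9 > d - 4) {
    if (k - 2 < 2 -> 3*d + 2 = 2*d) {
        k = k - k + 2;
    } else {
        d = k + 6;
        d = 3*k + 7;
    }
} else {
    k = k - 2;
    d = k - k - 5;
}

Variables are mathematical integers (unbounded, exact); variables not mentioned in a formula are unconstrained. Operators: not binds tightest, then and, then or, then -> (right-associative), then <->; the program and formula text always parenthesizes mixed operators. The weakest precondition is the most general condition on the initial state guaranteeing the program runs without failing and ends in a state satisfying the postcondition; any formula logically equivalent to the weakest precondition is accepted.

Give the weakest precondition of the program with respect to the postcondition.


Working backward. After the program, d >= -2 must hold.
Then branch requires ((k < 4 -> d = -2) -> d >= -2) and ((not (k < 4 -> d = -2)) -> 3*k >= -9); else branch requires false.
Before the if: (3*d > 5 -> (((k < 4 -> d = -2) -> d >= -2) and ((not (k < 4 -> d = -2)) -> 3*k >= -9))) and 3*d > 5
Before k := k + d + 6: (3*d > 5 -> (((d + k < -2 -> d = -2) -> d >= -2) and ((not (d + k < -2 -> d = -2)) -> 3*d + 3*k >= -27))) and 3*d > 5
Answer: WP = (3*d > 5 -> (((d + k < -2 -> d = -2) -> d >= -2) and ((not (d + k < -2 -> d = -2)) -> 3*d + 3*k >= -27))) and 3*d > 5


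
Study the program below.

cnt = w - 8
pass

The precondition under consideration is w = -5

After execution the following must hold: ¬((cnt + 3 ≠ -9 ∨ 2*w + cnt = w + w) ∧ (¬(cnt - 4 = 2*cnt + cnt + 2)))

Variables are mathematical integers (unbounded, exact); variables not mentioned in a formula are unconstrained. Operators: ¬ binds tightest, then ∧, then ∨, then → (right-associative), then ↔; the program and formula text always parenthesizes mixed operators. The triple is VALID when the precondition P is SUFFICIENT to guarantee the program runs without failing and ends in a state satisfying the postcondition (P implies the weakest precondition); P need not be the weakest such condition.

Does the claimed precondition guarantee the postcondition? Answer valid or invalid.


Working backward. After the program, the postcondition ¬((cnt + 3 ≠ -9 ∨ 2*w + cnt = w + w) ∧ (¬(cnt - 4 = 2*cnt + cnt + 2))) must hold; in canonical form it is ¬((cnt ≠ -12 ∨ cnt = 0) ∧ (¬(2*cnt = -6))).
Before skip: ¬((cnt ≠ -12 ∨ cnt = 0) ∧ (¬(2*cnt = -6)))
Before cnt := w - 8: ¬((w ≠ -4 ∨ w = 8) ∧ (¬(2*w = 10)))
The weakest precondition is ¬((w ≠ -4 ∨ w = 8) ∧ (¬(2*w = 10))).
Check whether w = -5 implies it.
Countermodel: at the initial state w = -5, the precondition holds but the weakest precondition fails.
Answer: invalid


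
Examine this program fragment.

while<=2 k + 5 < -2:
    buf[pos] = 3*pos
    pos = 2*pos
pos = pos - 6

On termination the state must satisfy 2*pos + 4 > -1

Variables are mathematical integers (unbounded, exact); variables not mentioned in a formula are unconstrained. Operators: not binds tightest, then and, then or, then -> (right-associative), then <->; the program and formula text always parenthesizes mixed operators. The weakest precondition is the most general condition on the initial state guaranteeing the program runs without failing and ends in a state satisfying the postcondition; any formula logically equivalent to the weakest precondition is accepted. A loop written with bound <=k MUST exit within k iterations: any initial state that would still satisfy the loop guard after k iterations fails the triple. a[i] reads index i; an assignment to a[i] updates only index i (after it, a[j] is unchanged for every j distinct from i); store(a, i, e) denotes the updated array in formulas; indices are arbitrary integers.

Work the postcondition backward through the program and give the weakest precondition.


Working backward. After the program, the postcondition 2*pos + 4 > -1 must hold; in canonical form it is 2*pos > -5.
Before pos := pos - 6: 2*pos > 7
Before the loop (bound <=2), unroll the exhaustion recursion (WP_0 = exit-now case; WP_j = one more guarded iteration, up to j = 2):
  WP_0: (not (k < -7)) and 2*pos > 7
  WP_1: (k < -7 -> ((not (k < -7)) and 4*pos > 7)) and ((not (k < -7)) -> 2*pos > 7)
  WP_2: (k < -7 -> ((k < -7 -> ((not (k < -7)) and 8*pos > 7)) and ((not (k < -7)) -> 4*pos > 7))) and ((not (k < -7)) -> 2*pos > 7)
So before the loop: (k < -7 -> ((k < -7 -> ((not (k < -7)) and 8*pos > 7)) and ((not (k < -7)) -> 4*pos > 7))) and ((not (k < -7)) -> 2*pos > 7)
Answer: WP = (k < -7 -> ((k < -7 -> ((not (k < -7)) and 8*pos > 7)) and ((not (k < -7)) -> 4*pos > 7))) and ((not (k < -7)) -> 2*pos > 7)


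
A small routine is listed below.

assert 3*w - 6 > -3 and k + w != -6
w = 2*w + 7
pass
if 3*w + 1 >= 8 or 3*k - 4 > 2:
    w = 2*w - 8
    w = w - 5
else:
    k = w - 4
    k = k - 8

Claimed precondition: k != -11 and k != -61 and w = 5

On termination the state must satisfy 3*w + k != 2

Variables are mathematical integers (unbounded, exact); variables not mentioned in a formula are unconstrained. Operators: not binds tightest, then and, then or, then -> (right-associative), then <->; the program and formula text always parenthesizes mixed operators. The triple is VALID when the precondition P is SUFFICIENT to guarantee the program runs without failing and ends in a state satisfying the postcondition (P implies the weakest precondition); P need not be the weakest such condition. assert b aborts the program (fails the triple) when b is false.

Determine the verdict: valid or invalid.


Working backward. After the program, the postcondition 3*w + k != 2 must hold; in canonical form it is k + 3*w != 2.
Then branch requires k + 6*w != 41; else branch requires 4*w != 14.
Before the if: ((3*w >= 7 or 3*k > 6) -> k + 6*w != 41) and ((not (3*w >= 7 or 3*k > 6)) -> 4*w != 14)
Before skip: ((3*w >= 7 or 3*k > 6) -> k + 6*w != 41) and ((not (3*w >= 7 or 3*k > 6)) -> 4*w != 14)
Before w := 2*w + 7: ((6*w >= -14 or 3*k > 6) -> k + 12*w != -1) and ((not (6*w >= -14 or 3*k > 6)) -> 8*w != -14)
Before assert 3*w - 6 > -3 and k + w != -6: 3*w > 3 and k + w != -6 and ((6*w >= -14 or 3*k > 6) -> k + 12*w != -1) and ((not (6*w >= -14 or 3*k > 6)) -> 8*w != -14)
The weakest precondition is 3*w > 3 and k + w != -6 and ((6*w >= -14 or 3*k > 6) -> k + 12*w != -1) and ((not (6*w >= -14 or 3*k > 6)) -> 8*w != -14).
Check whether k != -11 and k != -61 and w = 5 implies it.
Every state satisfying the precondition satisfies the weakest precondition: the implication holds.
Answer: valid


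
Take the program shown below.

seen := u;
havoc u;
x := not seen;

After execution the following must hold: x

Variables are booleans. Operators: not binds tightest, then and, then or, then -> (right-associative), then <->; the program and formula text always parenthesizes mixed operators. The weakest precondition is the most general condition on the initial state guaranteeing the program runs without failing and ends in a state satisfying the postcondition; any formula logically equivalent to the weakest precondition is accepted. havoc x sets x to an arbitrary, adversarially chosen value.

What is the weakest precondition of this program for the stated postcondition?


Working backward. After the program, x must hold.
Before x := not seen: not seen
Before havoc u: not seen
Before seen := u: not u
Answer: WP = not u


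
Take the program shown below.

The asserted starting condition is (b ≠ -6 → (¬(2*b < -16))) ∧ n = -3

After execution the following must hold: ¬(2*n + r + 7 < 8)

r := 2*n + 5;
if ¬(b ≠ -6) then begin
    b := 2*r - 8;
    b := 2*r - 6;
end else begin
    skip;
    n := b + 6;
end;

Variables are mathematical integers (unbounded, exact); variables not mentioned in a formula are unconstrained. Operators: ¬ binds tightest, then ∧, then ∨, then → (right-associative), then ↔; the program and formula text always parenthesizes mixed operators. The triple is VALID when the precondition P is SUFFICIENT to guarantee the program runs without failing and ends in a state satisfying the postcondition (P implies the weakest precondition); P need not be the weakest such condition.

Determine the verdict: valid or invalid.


Working backward. After the program, the postcondition ¬(2*n + r + 7 < 8) must hold; in canonical form it is ¬(2*n + r < 1).
Then branch requires ¬(2*n + r < 1); else branch requires ¬(2*b + r < -11).
Before the if: ((¬(b ≠ -6)) → (¬(2*n + r < 1))) ∧ (b ≠ -6 → (¬(2*b + r < -11)))
Before r := 2*n + 5: ((¬(b ≠ -6)) → (¬(4*n < -4))) ∧ (b ≠ -6 → (¬(2*b + 2*n < -16)))
The weakest precondition is ((¬(b ≠ -6)) → (¬(4*n < -4))) ∧ (b ≠ -6 → (¬(2*b + 2*n < -16))).
Check whether (b ≠ -6 → (¬(2*b < -16))) ∧ n = -3 implies it.
Countermodel: at the initial state b = -6, n = -3, the precondition holds but the weakest precondition fails.
Answer: invalid


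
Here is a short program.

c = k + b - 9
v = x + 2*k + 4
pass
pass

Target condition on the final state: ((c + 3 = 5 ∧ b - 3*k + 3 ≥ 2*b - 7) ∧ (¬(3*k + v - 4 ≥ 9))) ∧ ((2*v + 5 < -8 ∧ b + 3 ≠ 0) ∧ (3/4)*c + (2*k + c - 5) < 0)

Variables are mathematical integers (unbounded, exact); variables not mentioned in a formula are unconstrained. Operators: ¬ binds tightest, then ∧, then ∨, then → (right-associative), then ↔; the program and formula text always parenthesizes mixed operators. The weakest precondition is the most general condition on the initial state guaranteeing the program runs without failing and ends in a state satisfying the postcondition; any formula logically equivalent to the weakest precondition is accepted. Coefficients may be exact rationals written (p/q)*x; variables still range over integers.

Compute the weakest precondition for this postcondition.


Working backward. After the program, the postcondition ((c + 3 = 5 ∧ b - 3*k + 3 ≥ 2*b - 7) ∧ (¬(3*k + v - 4 ≥ 9))) ∧ ((2*v + 5 < -8 ∧ b + 3 ≠ 0) ∧ (3/4)*c + (2*k + c - 5) < 0) must hold; in canonical form it is c = 2 ∧ b + 3*k ≤ 10 ∧ (¬(3*k + v ≥ 13)) ∧ 2*v < -13 ∧ b ≠ -3 ∧ (7/4)*c + 2*k < 5.
Before skip: c = 2 ∧ b + 3*k ≤ 10 ∧ (¬(3*k + v ≥ 13)) ∧ 2*v < -13 ∧ b ≠ -3 ∧ (7/4)*c + 2*k < 5
Before skip: c = 2 ∧ b + 3*k ≤ 10 ∧ (¬(3*k + v ≥ 13)) ∧ 2*v < -13 ∧ b ≠ -3 ∧ (7/4)*c + 2*k < 5
Before v := x + 2*k + 4: c = 2 ∧ b + 3*k ≤ 10 ∧ (¬(5*k + x ≥ 9)) ∧ 4*k + 2*x < -21 ∧ b ≠ -3 ∧ (7/4)*c + 2*k < 5
Before c := k + b - 9: b + k = 11 ∧ b + 3*k ≤ 10 ∧ (¬(5*k + x ≥ 9)) ∧ 4*k + 2*x < -21 ∧ b ≠ -3 ∧ (7/4)*b + (15/4)*k < 83/4
Answer: WP = b + k = 11 ∧ b + 3*k ≤ 10 ∧ (¬(5*k + x ≥ 9)) ∧ 4*k + 2*x < -21 ∧ b ≠ -3 ∧ (7/4)*b + (15/4)*k < 83/4
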